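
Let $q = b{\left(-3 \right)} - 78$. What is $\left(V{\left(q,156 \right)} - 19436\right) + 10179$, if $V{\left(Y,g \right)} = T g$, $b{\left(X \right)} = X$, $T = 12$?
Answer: $-7385$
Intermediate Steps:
$q = -81$ ($q = -3 - 78 = -81$)
$V{\left(Y,g \right)} = 12 g$
$\left(V{\left(q,156 \right)} - 19436\right) + 10179 = \left(12 \cdot 156 - 19436\right) + 10179 = \left(1872 - 19436\right) + 10179 = -17564 + 10179 = -7385$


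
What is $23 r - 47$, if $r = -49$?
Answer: $-1174$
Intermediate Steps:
$23 r - 47 = 23 \left(-49\right) - 47 = -1127 - 47 = -1174$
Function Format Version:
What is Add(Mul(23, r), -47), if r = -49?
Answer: -1174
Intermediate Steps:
Add(Mul(23, r), -47) = Add(Mul(23, -49), -47) = Add(-1127, -47) = -1174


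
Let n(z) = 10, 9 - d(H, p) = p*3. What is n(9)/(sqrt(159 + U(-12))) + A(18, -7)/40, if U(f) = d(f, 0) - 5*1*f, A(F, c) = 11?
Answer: 11/40 + 5*sqrt(57)/57 ≈ 0.93727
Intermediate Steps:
d(H, p) = 9 - 3*p (d(H, p) = 9 - p*3 = 9 - 3*p)
U(f) = 9 - 5*f (U(f) = (9 - 3*0) - 5*1*f = (9 + 0) - 5*f = 9 - 5*f)
n(9)/(sqrt(159 + U(-12))) + A(18, -7)/40 = 10/(sqrt(159 + (9 - 5*(-12)))) + 11/40 = 10/(sqrt(159 + (9 + 60))) + 11*(1/40) = 10/(sqrt(159 + 69)) + 11/40 = 10/(sqrt(228)) + 11/40 = 10/((2*sqrt(57))) + 11/40 = 10*(sqrt(57)/114) + 11/40 = 5*sqrt(57)/57 + 11/40 = 11/40 + 5*sqrt(57)/57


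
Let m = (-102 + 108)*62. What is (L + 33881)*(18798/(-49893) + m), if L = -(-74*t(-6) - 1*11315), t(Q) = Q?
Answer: 276588214432/16631 ≈ 1.6631e+7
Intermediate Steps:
m = 372 (m = 6*62 = 372)
L = 10871 (L = -(-74*(-6) - 1*11315) = -(444 - 11315) = -1*(-10871) = 10871)
(L + 33881)*(18798/(-49893) + m) = (10871 + 33881)*(18798/(-49893) + 372) = 44752*(18798*(-1/49893) + 372) = 44752*(-6266/16631 + 372) = 44752*(6180466/16631) = 276588214432/16631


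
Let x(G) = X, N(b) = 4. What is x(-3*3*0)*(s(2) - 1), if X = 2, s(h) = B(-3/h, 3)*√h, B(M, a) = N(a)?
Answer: -2 + 8*√2 ≈ 9.3137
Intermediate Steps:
B(M, a) = 4
s(h) = 4*√h
x(G) = 2
x(-3*3*0)*(s(2) - 1) = 2*(4*√2 - 1) = 2*(-1 + 4*√2) = -2 + 8*√2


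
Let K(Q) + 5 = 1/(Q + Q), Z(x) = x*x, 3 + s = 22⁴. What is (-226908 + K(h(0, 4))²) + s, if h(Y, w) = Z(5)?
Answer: 18424501/2500 ≈ 7369.8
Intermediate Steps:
s = 234253 (s = -3 + 22⁴ = -3 + 234256 = 234253)
Z(x) = x²
h(Y, w) = 25 (h(Y, w) = 5² = 25)
K(Q) = -5 + 1/(2*Q) (K(Q) = -5 + 1/(Q + Q) = -5 + 1/(2*Q))
(-226908 + K(h(0, 4))²) + s = (-226908 + (-5 + (½)/25)²) + 234253 = (-226908 + (-5 + (½)*(1/25))²) + 234253 = (-226908 + (-5 + 1/50)²) + 234253 = (-226908 + (-249/50)²) + 234253 = (-226908 + 62001/2500) + 234253 = -567207999/2500 + 234253 = 18424501/2500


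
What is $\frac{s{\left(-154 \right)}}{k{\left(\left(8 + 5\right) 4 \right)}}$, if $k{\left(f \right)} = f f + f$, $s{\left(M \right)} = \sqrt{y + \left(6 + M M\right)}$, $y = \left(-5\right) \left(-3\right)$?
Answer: $\frac{\sqrt{23737}}{2756} \approx 0.055903$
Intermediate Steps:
$y = 15$
$s{\left(M \right)} = \sqrt{21 + M^{2}}$ ($s{\left(M \right)} = \sqrt{15 + \left(6 + M M\right)} = \sqrt{15 + \left(6 + M^{2}\right)} = \sqrt{21 + M^{2}}$)
$k{\left(f \right)} = f + f^{2}$ ($k{\left(f \right)} = f^{2} + f = f + f^{2}$)
$\frac{s{\left(-154 \right)}}{k{\left(\left(8 + 5\right) 4 \right)}} = \frac{\sqrt{21 + \left(-154\right)^{2}}}{\left(8 + 5\right) 4 \left(1 + \left(8 + 5\right) 4\right)} = \frac{\sqrt{21 + 23716}}{13 \cdot 4 \left(1 + 13 \cdot 4\right)} = \frac{\sqrt{23737}}{52 \left(1 + 52\right)} = \frac{\sqrt{23737}}{52 \cdot 53} = \frac{\sqrt{23737}}{2756}$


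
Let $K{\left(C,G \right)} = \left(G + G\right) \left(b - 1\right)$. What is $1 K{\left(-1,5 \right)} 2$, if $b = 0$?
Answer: $-20$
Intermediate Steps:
$K{\left(C,G \right)} = - 2 G$ ($K{\left(C,G \right)} = \left(G + G\right) \left(0 - 1\right) = 2 G \left(-1\right) = - 2 G$)
$1 K{\left(-1,5 \right)} 2 = 1 \left(\left(-2\right) 5\right) 2 = 1 \left(-10\right) 2 = \left(-10\right) 2 = -20$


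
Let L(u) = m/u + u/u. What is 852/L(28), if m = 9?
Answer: 23856/37 ≈ 644.76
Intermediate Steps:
L(u) = 1 + 9/u (L(u) = 9/u + u/u = 9/u + 1 = 1 + 9/u)
852/L(28) = 852/(((9 + 28)/28)) = 852/(((1/28)*37)) = 852/(37/28) = 852*(28/37) = 23856/37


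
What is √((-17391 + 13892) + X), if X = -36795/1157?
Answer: I*√4726504666/1157 ≈ 59.421*I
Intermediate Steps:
X = -36795/1157 (X = -36795*1/1157 = -36795/1157 ≈ -31.802)
√((-17391 + 13892) + X) = √((-17391 + 13892) - 36795/1157) = √(-3499 - 36795/1157) = √(-4085138/1157) = I*√4726504666/1157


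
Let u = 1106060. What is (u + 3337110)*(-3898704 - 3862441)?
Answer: -34484086629650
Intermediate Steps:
(u + 3337110)*(-3898704 - 3862441) = (1106060 + 3337110)*(-3898704 - 3862441) = 4443170*(-7761145) = -34484086629650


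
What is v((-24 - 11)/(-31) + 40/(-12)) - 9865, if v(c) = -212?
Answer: -10077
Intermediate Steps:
v((-24 - 11)/(-31) + 40/(-12)) - 9865 = -212 - 9865 = -10077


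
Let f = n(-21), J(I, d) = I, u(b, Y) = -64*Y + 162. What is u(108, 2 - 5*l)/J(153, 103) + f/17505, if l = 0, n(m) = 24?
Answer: 3914/17505 ≈ 0.22359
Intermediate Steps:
u(b, Y) = 162 - 64*Y
f = 24
u(108, 2 - 5*l)/J(153, 103) + f/17505 = (162 - 64*(2 - 5*0))/153 + 24/17505 = (162 - 64*(2 + 0))*(1/153) + 24*(1/17505) = (162 - 64*2)*(1/153) + 8/5835 = (162 - 128)*(1/153) + 8/5835 = 34*(1/153) + 8/5835 = 2/9 + 8/5835 = 3914/17505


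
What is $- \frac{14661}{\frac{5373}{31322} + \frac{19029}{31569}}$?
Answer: $- \frac{4832286213366}{255215525} \approx -18934.0$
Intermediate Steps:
$- \frac{14661}{\frac{5373}{31322} + \frac{19029}{31569}} = - \frac{14661}{5373 \cdot \frac{1}{31322} + 19029 \cdot \frac{1}{31569}} = - \frac{14661}{\frac{5373}{31322} + \frac{6343}{10523}} = - \frac{14661}{\frac{255215525}{329601406}} = \left(-14661\right) \frac{329601406}{255215525} = - \frac{4832286213366}{255215525}$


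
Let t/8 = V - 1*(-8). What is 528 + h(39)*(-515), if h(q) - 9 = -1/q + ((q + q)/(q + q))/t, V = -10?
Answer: -2534443/624 ≈ -4061.6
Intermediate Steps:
t = -16 (t = 8*(-10 - 1*(-8)) = 8*(-10 + 8) = 8*(-2) = -16)
h(q) = 143/16 - 1/q (h(q) = 9 + (-1/q + ((q + q)/(q + q))/(-16)) = 9 + (-1/q + ((2*q)/((2*q)))*(-1/16)) = 9 + (-1/q + ((2*q)*(1/(2*q)))*(-1/16)) = 9 + (-1/q + 1*(-1/16)) = 9 + (-1/q - 1/16) = 9 + (-1/16 - 1/q) = 143/16 - 1/q)
528 + h(39)*(-515) = 528 + (143/16 - 1/39)*(-515) = 528 + (5561/624)*(-515) = 528 - 2863915/624 = -2534443/624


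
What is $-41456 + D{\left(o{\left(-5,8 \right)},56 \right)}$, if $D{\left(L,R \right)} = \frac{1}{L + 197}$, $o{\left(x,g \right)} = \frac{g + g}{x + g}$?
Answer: $- \frac{25163789}{607} \approx -41456.0$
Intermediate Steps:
$o{\left(x,g \right)} = \frac{2 g}{g + x}$
$D{\left(L,R \right)} = \frac{1}{197 + L}$
$-41456 + D{\left(o{\left(-5,8 \right)},56 \right)} = -41456 + \frac{1}{197 + 2 \cdot 8 \frac{1}{8 - 5}} = -41456 + \frac{1}{197 + 2 \cdot 8 \cdot \frac{1}{3}} = -41456 + \frac{1}{197 + \frac{16}{3}} = -41456 + \frac{1}{\frac{607}{3}} = -41456 + \frac{3}{607} = - \frac{25163789}{607}$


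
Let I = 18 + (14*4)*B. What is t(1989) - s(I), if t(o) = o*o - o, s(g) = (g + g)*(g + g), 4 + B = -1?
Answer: 3679556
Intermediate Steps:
B = -5 (B = -4 - 1 = -5)
I = -262 (I = 18 + (14*4)*(-5) = 18 + 56*(-5) = 18 - 280 = -262)
s(g) = 4*g² (s(g) = (2*g)*(2*g) = 4*g²)
t(o) = o² - o
t(1989) - s(I) = 1989*(-1 + 1989) - 4*(-262)² = 1989*1988 - 4*68644 = 3954132 - 1*274576 = 3954132 - 274576 = 3679556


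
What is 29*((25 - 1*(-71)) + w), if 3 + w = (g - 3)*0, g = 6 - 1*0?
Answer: 2697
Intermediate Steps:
g = 6 (g = 6 + 0 = 6)
w = -3 (w = -3 + (6 - 3)*0 = -3 + 3*0 = -3 + 0 = -3)
29*((25 - 1*(-71)) + w) = 29*((25 - 1*(-71)) - 3) = 29*((25 + 71) - 3) = 29*(96 - 3) = 29*93 = 2697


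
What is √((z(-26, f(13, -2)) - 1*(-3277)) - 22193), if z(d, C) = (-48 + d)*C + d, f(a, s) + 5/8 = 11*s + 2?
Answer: I*√69663/2 ≈ 131.97*I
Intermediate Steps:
f(a, s) = 11/8 + 11*s (f(a, s) = -5/8 + (11*s + 2) = -5/8 + (2 + 11*s) = 11/8 + 11*s)
z(d, C) = d + C*(-48 + d) (z(d, C) = C*(-48 + d) + d = d + C*(-48 + d))
√((z(-26, f(13, -2)) - 1*(-3277)) - 22193) = √(((-26 - 48*(11/8 + 11*(-2)) + (11/8 + 11*(-2))*(-26)) - 1*(-3277)) - 22193) = √(((-26 - 48*(11/8 - 22) + (11/8 - 22)*(-26)) + 3277) - 22193) = √(((-26 - 48*(-165/8) - 165/8*(-26)) + 3277) - 22193) = √(((-26 + 990 + 2145/4) + 3277) - 22193) = √((6001/4 + 3277) - 22193) = √(19109/4 - 22193) = √(-69663/4) = I*√69663/2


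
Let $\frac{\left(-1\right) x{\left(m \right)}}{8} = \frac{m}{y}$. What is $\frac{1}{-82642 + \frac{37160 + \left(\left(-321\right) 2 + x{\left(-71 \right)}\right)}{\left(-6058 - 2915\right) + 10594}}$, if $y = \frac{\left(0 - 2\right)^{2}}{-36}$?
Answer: $- \frac{1621}{133931276} \approx -1.2103 \cdot 10^{-5}$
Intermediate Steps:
$y = - \frac{1}{9}$ ($y = \left(-2\right)^{2} \left(- \frac{1}{36}\right) = 4 \left(- \frac{1}{36}\right) = - \frac{1}{9} \approx -0.11111$)
$x{\left(m \right)} = 72 m$ ($x{\left(m \right)} = - 8 \frac{m}{- \frac{1}{9}} = - 8 m \left(-9\right) = - 8 \left(- 9 m\right) = 72 m$)
$\frac{1}{-82642 + \frac{37160 + \left(\left(-321\right) 2 + x{\left(-71 \right)}\right)}{\left(-6058 - 2915\right) + 10594}} = \frac{1}{-82642 + \frac{37160 + \left(\left(-321\right) 2 + 72 \left(-71\right)\right)}{\left(-6058 - 2915\right) + 10594}} = \frac{1}{-82642 + \frac{37160 - 5754}{-8973 + 10594}} = \frac{1}{-82642 + \frac{37160 - 5754}{1621}} = \frac{1}{-82642 + 31406 \cdot \frac{1}{1621}} = \frac{1}{-82642 + \frac{31406}{1621}} = \frac{1}{- \frac{133931276}{1621}} = - \frac{1621}{133931276}$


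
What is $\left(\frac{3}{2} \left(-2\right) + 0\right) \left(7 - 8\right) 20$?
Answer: $60$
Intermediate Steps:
$\left(\frac{3}{2} \left(-2\right) + 0\right) \left(7 - 8\right) 20 = \left(3 \cdot \frac{1}{2} \left(-2\right) + 0\right) \left(7 - 8\right) 20 = \left(\frac{3}{2} \left(-2\right) + 0\right) \left(-1\right) 20 = \left(-3 + 0\right) \left(-1\right) 20 = \left(-3\right) \left(-1\right) 20 = 3 \cdot 20 = 60$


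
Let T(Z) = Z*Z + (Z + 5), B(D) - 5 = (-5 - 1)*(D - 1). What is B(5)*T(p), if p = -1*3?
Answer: -209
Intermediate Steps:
B(D) = 11 - 6*D (B(D) = 5 + (-5 - 1)*(D - 1) = 5 - 6*(-1 + D) = 5 + (6 - 6*D) = 11 - 6*D)
p = -3
T(Z) = 5 + Z + Z² (T(Z) = Z² + (5 + Z) = 5 + Z + Z²)
B(5)*T(p) = (11 - 6*5)*(5 - 3 + (-3)²) = (11 - 30)*(5 - 3 + 9) = -19*11 = -209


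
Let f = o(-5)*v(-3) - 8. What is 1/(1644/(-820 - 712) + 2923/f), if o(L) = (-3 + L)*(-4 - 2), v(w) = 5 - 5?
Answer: -3064/1122797 ≈ -0.0027289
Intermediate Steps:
v(w) = 0
o(L) = 18 - 6*L (o(L) = (-3 + L)*(-6) = 18 - 6*L)
f = -8 (f = (18 - 6*(-5))*0 - 8 = (18 + 30)*0 - 8 = 48*0 - 8 = 0 - 8 = -8)
1/(1644/(-820 - 712) + 2923/f) = 1/(1644/(-820 - 712) + 2923/(-8)) = 1/(1644/(-1532) + 2923*(-⅛)) = 1/(1644*(-1/1532) - 2923/8) = 1/(-411/383 - 2923/8) = 1/(-1122797/3064) = -3064/1122797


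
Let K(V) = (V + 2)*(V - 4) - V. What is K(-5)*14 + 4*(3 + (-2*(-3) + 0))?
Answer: 484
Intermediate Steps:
K(V) = -V + (-4 + V)*(2 + V) (K(V) = (2 + V)*(-4 + V) - V = (-4 + V)*(2 + V) - V = -V + (-4 + V)*(2 + V))
K(-5)*14 + 4*(3 + (-2*(-3) + 0)) = (-8 + (-5)**2 - 3*(-5))*14 + 4*(3 + (-2*(-3) + 0)) = (-8 + 25 + 15)*14 + 4*(3 + (6 + 0)) = 32*14 + 4*(3 + 6) = 448 + 4*9 = 448 + 36 = 484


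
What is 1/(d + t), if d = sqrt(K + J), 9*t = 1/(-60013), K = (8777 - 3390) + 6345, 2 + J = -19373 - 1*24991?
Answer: -540117/9520198478966827 - 6126253847469*I*sqrt(74)/9520198478966827 ≈ -5.6734e-11 - 0.0055356*I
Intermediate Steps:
J = -44366 (J = -2 + (-19373 - 1*24991) = -2 + (-19373 - 24991) = -2 - 44364 = -44366)
K = 11732 (K = 5387 + 6345 = 11732)
t = -1/540117 (t = (1/9)/(-60013) = (1/9)*(-1/60013) = -1/540117 ≈ -1.8515e-6)
d = 21*I*sqrt(74) (d = sqrt(11732 - 44366) = sqrt(-32634) = 21*I*sqrt(74) ≈ 180.65*I)
1/(d + t) = 1/(21*I*sqrt(74) - 1/540117) = 1/(-1/540117 + 21*I*sqrt(74))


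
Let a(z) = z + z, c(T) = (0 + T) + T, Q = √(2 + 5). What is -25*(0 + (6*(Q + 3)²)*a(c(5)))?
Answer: -48000 - 18000*√7 ≈ -95624.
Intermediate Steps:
Q = √7 ≈ 2.6458
c(T) = 2*T (c(T) = T + T = 2*T)
a(z) = 2*z
-25*(0 + (6*(Q + 3)²)*a(c(5))) = -25*(0 + (6*(√7 + 3)²)*(2*(2*5))) = -25*(0 + (6*(3 + √7)²)*(2*10)) = -25*(0 + (6*(3 + √7)²)*20) = -25*(0 + 120*(3 + √7)²) = -3000*(3 + √7)²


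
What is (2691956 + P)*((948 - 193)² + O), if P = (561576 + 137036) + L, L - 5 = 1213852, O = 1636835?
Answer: 10161321355500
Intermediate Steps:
L = 1213857 (L = 5 + 1213852 = 1213857)
P = 1912469 (P = (561576 + 137036) + 1213857 = 698612 + 1213857 = 1912469)
(2691956 + P)*((948 - 193)² + O) = (2691956 + 1912469)*((948 - 193)² + 1636835) = 4604425*(755² + 1636835) = 4604425*(570025 + 1636835) = 4604425*2206860 = 10161321355500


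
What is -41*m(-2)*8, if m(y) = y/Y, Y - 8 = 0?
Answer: 82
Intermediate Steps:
Y = 8 (Y = 8 + 0 = 8)
m(y) = y/8
-41*m(-2)*8 = -41*(-2)/8*8 = -41*(-¼)*8 = (41/4)*8 = 82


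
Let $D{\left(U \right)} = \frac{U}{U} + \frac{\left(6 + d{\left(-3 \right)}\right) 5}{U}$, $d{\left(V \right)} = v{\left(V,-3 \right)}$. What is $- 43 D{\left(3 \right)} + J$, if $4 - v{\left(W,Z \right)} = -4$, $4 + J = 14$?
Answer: $- \frac{3109}{3} \approx -1036.3$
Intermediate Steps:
$J = 10$ ($J = -4 + 14 = 10$)
$v{\left(W,Z \right)} = 8$ ($v{\left(W,Z \right)} = 4 - -4 = 4 + 4 = 8$)
$d{\left(V \right)} = 8$
$D{\left(U \right)} = 1 + \frac{70}{U}$ ($D{\left(U \right)} = \frac{U}{U} + \frac{\left(6 + 8\right) 5}{U} = 1 + \frac{14 \cdot 5}{U} = 1 + \frac{70}{U}$)
$- 43 D{\left(3 \right)} + J = - 43 \frac{70 + 3}{3} + 10 = - 43 \cdot \frac{1}{3} \cdot 73 + 10 = \left(-43\right) \frac{73}{3} + 10 = - \frac{3139}{3} + 10 = - \frac{3109}{3}$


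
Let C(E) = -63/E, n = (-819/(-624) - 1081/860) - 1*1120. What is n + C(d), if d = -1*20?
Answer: -3841773/3440 ≈ -1116.8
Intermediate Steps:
d = -20
n = -3852609/3440 (n = (-819*(-1/624) - 1081*1/860) - 1120 = (21/16 - 1081/860) - 1120 = 191/3440 - 1120 = -3852609/3440 ≈ -1119.9)
n + C(d) = -3852609/3440 - 63/(-20) = -3852609/3440 - 63*(-1/20) = -3852609/3440 + 63/20 = -3841773/3440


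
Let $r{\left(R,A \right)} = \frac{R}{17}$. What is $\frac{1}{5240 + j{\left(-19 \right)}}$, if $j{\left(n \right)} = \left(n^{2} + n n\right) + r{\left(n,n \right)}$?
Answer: $\frac{17}{101335} \approx 0.00016776$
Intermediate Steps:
$r{\left(R,A \right)} = \frac{R}{17}$ ($r{\left(R,A \right)} = R \frac{1}{17} = \frac{R}{17}$)
$j{\left(n \right)} = 2 n^{2} + \frac{n}{17}$ ($j{\left(n \right)} = \left(n^{2} + n n\right) + \frac{n}{17} = \left(n^{2} + n^{2}\right) + \frac{n}{17} = 2 n^{2} + \frac{n}{17}$)
$\frac{1}{5240 + j{\left(-19 \right)}} = \frac{1}{5240 + \frac{1}{17} \left(-19\right) \left(1 + 34 \left(-19\right)\right)} = \frac{1}{5240 + \frac{1}{17} \left(-19\right) \left(1 - 646\right)} = \frac{1}{5240 + \frac{1}{17} \left(-19\right) \left(-645\right)} = \frac{1}{5240 + \frac{12255}{17}} = \frac{1}{\frac{101335}{17}} = \frac{17}{101335}$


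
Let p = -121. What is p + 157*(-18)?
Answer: -2947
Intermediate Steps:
p + 157*(-18) = -121 + 157*(-18) = -121 - 2826 = -2947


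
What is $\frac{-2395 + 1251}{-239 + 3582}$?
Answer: $- \frac{1144}{3343} \approx -0.34221$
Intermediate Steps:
$\frac{-2395 + 1251}{-239 + 3582} = - \frac{1144}{3343}$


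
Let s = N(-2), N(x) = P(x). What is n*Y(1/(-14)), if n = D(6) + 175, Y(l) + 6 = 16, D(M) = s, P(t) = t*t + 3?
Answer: 1820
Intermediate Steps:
P(t) = 3 + t² (P(t) = t² + 3 = 3 + t²)
N(x) = 3 + x²
s = 7 (s = 3 + (-2)² = 3 + 4 = 7)
D(M) = 7
Y(l) = 10 (Y(l) = -6 + 16 = 10)
n = 182 (n = 7 + 175 = 182)
n*Y(1/(-14)) = 182*10 = 1820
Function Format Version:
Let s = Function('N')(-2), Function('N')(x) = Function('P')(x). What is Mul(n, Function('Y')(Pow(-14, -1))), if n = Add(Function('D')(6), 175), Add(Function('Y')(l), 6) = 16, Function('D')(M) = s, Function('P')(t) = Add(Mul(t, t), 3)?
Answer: 1820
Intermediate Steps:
Function('P')(t) = Add(3, Pow(t, 2)) (Function('P')(t) = Add(Pow(t, 2), 3) = Add(3, Pow(t, 2)))
Function('N')(x) = Add(3, Pow(x, 2))
s = 7 (s = Add(3, Pow(-2, 2)) = Add(3, 4) = 7)
Function('D')(M) = 7
Function('Y')(l) = 10 (Function('Y')(l) = Add(-6, 16) = 10)
n = 182 (n = Add(7, 175) = 182)
Mul(n, Function('Y')(Pow(-14, -1))) = Mul(182, 10) = 1820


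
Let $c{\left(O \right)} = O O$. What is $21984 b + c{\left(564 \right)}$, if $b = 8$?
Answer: $493968$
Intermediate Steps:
$c{\left(O \right)} = O^{2}$
$21984 b + c{\left(564 \right)} = 21984 \cdot 8 + 564^{2} = 175872 + 318096 = 493968$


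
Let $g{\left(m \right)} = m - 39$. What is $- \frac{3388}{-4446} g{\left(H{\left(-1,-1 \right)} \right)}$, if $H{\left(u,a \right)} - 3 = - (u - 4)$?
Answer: $- \frac{52514}{2223} \approx -23.623$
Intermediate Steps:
$H{\left(u,a \right)} = 7 - u$ ($H{\left(u,a \right)} = 3 - \left(u - 4\right) = 3 - \left(-4 + u\right) = 7 - u$)
$g{\left(m \right)} = -39 + m$
$- \frac{3388}{-4446} g{\left(H{\left(-1,-1 \right)} \right)} = - \frac{3388}{-4446} \left(-39 + \left(7 - -1\right)\right) = \left(-3388\right) \left(- \frac{1}{4446}\right) \left(-39 + \left(7 + 1\right)\right) = \frac{1694 \left(-39 + 8\right)}{2223} = \frac{1694}{2223} \left(-31\right) = - \frac{52514}{2223}$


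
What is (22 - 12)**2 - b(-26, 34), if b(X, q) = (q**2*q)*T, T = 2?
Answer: -78508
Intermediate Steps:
b(X, q) = 2*q**3 (b(X, q) = (q**2*q)*2 = q**3*2 = 2*q**3)
(22 - 12)**2 - b(-26, 34) = (22 - 12)**2 - 2*34**3 = 10**2 - 2*39304 = 100 - 1*78608 = 100 - 78608 = -78508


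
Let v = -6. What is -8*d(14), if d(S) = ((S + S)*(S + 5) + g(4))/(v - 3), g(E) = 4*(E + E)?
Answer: 1504/3 ≈ 501.33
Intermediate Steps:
g(E) = 8*E (g(E) = 4*(2*E) = 8*E)
d(S) = -32/9 - 2*S*(5 + S)/9 (d(S) = ((S + S)*(S + 5) + 8*4)/(-6 - 3) = ((2*S)*(5 + S) + 32)/(-9) = (2*S*(5 + S) + 32)*(-⅑) = (32 + 2*S*(5 + S))*(-⅑) = -32/9 - 2*S*(5 + S)/9)
-8*d(14) = -8*(-32/9 - 10/9*14 - 2/9*14²) = -8*(-32/9 - 140/9 - 2/9*196) = -8*(-32/9 - 140/9 - 392/9) = -8*(-188/3) = 1504/3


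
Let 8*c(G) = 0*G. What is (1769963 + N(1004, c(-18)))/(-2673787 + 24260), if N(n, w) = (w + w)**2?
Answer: -1769963/2649527 ≈ -0.66803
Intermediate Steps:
c(G) = 0 (c(G) = (0*G)/8 = (1/8)*0 = 0)
N(n, w) = 4*w**2 (N(n, w) = (2*w)**2 = 4*w**2)
(1769963 + N(1004, c(-18)))/(-2673787 + 24260) = (1769963 + 4*0**2)/(-2673787 + 24260) = (1769963 + 4*0)/(-2649527) = (1769963 + 0)*(-1/2649527) = 1769963*(-1/2649527) = -1769963/2649527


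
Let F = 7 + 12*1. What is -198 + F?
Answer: -179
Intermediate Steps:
F = 19 (F = 7 + 12 = 19)
-198 + F = -198 + 19 = -179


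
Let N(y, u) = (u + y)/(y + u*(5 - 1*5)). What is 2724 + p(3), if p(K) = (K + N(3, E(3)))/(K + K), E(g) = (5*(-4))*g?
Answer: 8164/3 ≈ 2721.3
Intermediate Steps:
E(g) = -20*g
N(y, u) = (u + y)/y (N(y, u) = (u + y)/(y + u*(5 - 5)) = (u + y)/(y + u*0) = (u + y)/(y + 0) = (u + y)/y)
p(K) = (-19 + K)/(2*K) (p(K) = (K + (-20*3 + 3)/3)/(K + K) = (K + (-60 + 3)/3)/((2*K)) = (K + (⅓)*(-57))*(1/(2*K)) = (K - 19)*(1/(2*K)) = (-19 + K)*(1/(2*K)) = (-19 + K)/(2*K))
2724 + p(3) = 2724 + (½)*(-19 + 3)/3 = 2724 + (½)*(⅓)*(-16) = 2724 - 8/3 = 8164/3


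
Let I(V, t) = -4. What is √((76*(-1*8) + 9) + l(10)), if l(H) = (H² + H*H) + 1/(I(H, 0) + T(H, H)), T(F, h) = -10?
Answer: I*√78218/14 ≈ 19.977*I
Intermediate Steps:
l(H) = -1/14 + 2*H² (l(H) = (H² + H*H) + 1/(-4 - 10) = (H² + H²) + 1/(-14) = 2*H² - 1/14 = -1/14 + 2*H²)
√((76*(-1*8) + 9) + l(10)) = √((76*(-1*8) + 9) + (-1/14 + 2*10²)) = √((76*(-8) + 9) + (-1/14 + 2*100)) = √((-608 + 9) + (-1/14 + 200)) = √(-599 + 2799/14) = √(-5587/14) = I*√78218/14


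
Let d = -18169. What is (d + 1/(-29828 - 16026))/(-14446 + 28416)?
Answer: -833121327/640580380 ≈ -1.3006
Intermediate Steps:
(d + 1/(-29828 - 16026))/(-14446 + 28416) = (-18169 + 1/(-29828 - 16026))/(-14446 + 28416) = (-18169 + 1/(-45854))/13970 = (-18169 - 1/45854)*(1/13970) = -833121327/45854*1/13970 = -833121327/640580380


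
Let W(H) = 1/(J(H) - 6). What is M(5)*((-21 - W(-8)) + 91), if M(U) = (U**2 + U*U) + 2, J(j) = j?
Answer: 25506/7 ≈ 3643.7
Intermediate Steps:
M(U) = 2 + 2*U**2 (M(U) = (U**2 + U**2) + 2 = 2*U**2 + 2 = 2 + 2*U**2)
W(H) = 1/(-6 + H) (W(H) = 1/(H - 6) = 1/(-6 + H))
M(5)*((-21 - W(-8)) + 91) = (2 + 2*5**2)*((-21 - 1/(-6 - 8)) + 91) = (2 + 2*25)*((-21 - 1/(-14)) + 91) = (2 + 50)*((-21 - 1*(-1/14)) + 91) = 52*((-21 + 1/14) + 91) = 52*(-293/14 + 91) = 52*(981/14) = 25506/7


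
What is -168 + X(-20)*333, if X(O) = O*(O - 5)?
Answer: 166332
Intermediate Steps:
X(O) = O*(-5 + O)
-168 + X(-20)*333 = -168 - 20*(-5 - 20)*333 = -168 - 20*(-25)*333 = -168 + 500*333 = -168 + 166500 = 166332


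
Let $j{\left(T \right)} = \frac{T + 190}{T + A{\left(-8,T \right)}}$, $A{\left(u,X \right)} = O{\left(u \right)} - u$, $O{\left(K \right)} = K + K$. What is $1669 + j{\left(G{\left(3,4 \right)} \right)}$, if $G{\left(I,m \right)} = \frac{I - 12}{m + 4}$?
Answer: $\frac{120326}{73} \approx 1648.3$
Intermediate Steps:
$G{\left(I,m \right)} = \frac{-12 + I}{4 + m}$
$O{\left(K \right)} = 2 K$
$A{\left(u,X \right)} = u$ ($A{\left(u,X \right)} = 2 u - u = u$)
$j{\left(T \right)} = \frac{190 + T}{-8 + T}$ ($j{\left(T \right)} = \frac{T + 190}{T - 8} = \frac{190 + T}{-8 + T}$)
$1669 + j{\left(G{\left(3,4 \right)} \right)} = 1669 + \frac{190 + \frac{-12 + 3}{4 + 4}}{-8 + \frac{-12 + 3}{4 + 4}} = 1669 + \frac{190 + \frac{1}{8} \left(-9\right)}{-8 + \frac{1}{8} \left(-9\right)} = 1669 + \frac{190 - \frac{9}{8}}{-8 - \frac{9}{8}} = 1669 + \frac{1}{- \frac{73}{8}} \cdot \frac{1511}{8} = 1669 - \frac{1511}{73} = \frac{120326}{73}$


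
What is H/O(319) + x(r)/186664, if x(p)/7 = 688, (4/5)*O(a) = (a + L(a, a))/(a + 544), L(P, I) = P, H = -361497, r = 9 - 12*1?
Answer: -14558480238536/37216135 ≈ -3.9119e+5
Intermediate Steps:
r = -3 (r = 9 - 12 = -3)
O(a) = 5*a/(2*(544 + a)) (O(a) = 5*((a + a)/(a + 544))/4 = 5*((2*a)/(544 + a))/4 = 5*(2*a/(544 + a))/4 = 5*a/(2*(544 + a)))
x(p) = 4816 (x(p) = 7*688 = 4816)
H/O(319) + x(r)/186664 = -361497/((5/2)*319/(544 + 319)) + 4816/186664 = -361497/((5/2)*319/863) + 4816*(1/186664) = -361497/((5/2)*319*(1/863)) + 602/23333 = -361497/1595/1726 + 602/23333 = -361497*1726/1595 + 602/23333 = -623943822/1595 + 602/23333 = -14558480238536/37216135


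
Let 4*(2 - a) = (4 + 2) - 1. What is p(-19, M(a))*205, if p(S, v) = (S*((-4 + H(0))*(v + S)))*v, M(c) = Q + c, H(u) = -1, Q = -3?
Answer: 14898375/16 ≈ 9.3115e+5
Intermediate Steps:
a = ¾ (a = 2 - ((4 + 2) - 1)/4 = 2 - (6 - 1)/4 = 2 - ¼*5 = 2 - 5/4 = ¾ ≈ 0.75000)
M(c) = -3 + c
p(S, v) = S*v*(-5*S - 5*v) (p(S, v) = (S*((-4 - 1)*(v + S)))*v = (S*(-5*(S + v)))*v = (S*(-5*S - 5*v))*v = S*v*(-5*S - 5*v))
p(-19, M(a))*205 = -5*(-19)*(-3 + ¾)*(-19 + (-3 + ¾))*205 = -5*(-19)*(-9/4)*(-19 - 9/4)*205 = -5*(-19)*(-9/4)*(-85/4)*205 = (72675/16)*205 = 14898375/16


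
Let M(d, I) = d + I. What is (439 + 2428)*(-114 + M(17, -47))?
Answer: -412848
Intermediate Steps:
M(d, I) = I + d
(439 + 2428)*(-114 + M(17, -47)) = (439 + 2428)*(-114 + (-47 + 17)) = 2867*(-114 - 30) = 2867*(-144) = -412848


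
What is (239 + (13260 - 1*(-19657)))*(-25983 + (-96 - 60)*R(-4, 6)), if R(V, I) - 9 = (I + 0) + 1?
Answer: -944249724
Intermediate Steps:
R(V, I) = 10 + I (R(V, I) = 9 + ((I + 0) + 1) = 9 + (I + 1) = 9 + (1 + I) = 10 + I)
(239 + (13260 - 1*(-19657)))*(-25983 + (-96 - 60)*R(-4, 6)) = (239 + (13260 - 1*(-19657)))*(-25983 + (-96 - 60)*(10 + 6)) = (239 + (13260 + 19657))*(-25983 - 156*16) = (239 + 32917)*(-25983 - 2496) = 33156*(-28479) = -944249724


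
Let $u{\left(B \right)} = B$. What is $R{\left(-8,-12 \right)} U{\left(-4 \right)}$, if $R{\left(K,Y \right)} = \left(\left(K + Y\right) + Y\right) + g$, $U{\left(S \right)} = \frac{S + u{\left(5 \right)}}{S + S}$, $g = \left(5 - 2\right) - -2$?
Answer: $\frac{27}{8} \approx 3.375$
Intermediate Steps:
$g = 5$ ($g = \left(5 - 2\right) + 2 = 3 + 2 = 5$)
$U{\left(S \right)} = \frac{5 + S}{2 S}$ ($U{\left(S \right)} = \frac{S + 5}{S + S} = \frac{5 + S}{2 S}$)
$R{\left(K,Y \right)} = 5 + K + 2 Y$ ($R{\left(K,Y \right)} = \left(\left(K + Y\right) + Y\right) + 5 = \left(K + 2 Y\right) + 5 = 5 + K + 2 Y$)
$R{\left(-8,-12 \right)} U{\left(-4 \right)} = \left(5 - 8 + 2 \left(-12\right)\right) \frac{5 - 4}{2 \left(-4\right)} = \left(5 - 8 - 24\right) \frac{1}{2} \left(- \frac{1}{4}\right) 1 = \left(-27\right) \left(- \frac{1}{8}\right) = \frac{27}{8}$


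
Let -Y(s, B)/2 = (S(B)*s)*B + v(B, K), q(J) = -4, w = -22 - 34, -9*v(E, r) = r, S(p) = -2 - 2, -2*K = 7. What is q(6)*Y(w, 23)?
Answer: 370972/9 ≈ 41219.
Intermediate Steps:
K = -7/2 (K = -½*7 = -7/2 ≈ -3.5000)
S(p) = -4
v(E, r) = -r/9
w = -56
Y(s, B) = -7/9 + 8*B*s (Y(s, B) = -2*((-4*s)*B - ⅑*(-7/2)) = -2*(-4*B*s + 7/18) = -2*(7/18 - 4*B*s) = -7/9 + 8*B*s)
q(6)*Y(w, 23) = -4*(-7/9 + 8*23*(-56)) = -4*(-7/9 - 10304) = -4*(-92743/9) = 370972/9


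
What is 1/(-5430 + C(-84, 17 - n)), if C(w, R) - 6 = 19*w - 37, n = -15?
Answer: -1/7057 ≈ -0.00014170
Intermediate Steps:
C(w, R) = -31 + 19*w (C(w, R) = 6 + (19*w - 37) = 6 + (-37 + 19*w) = -31 + 19*w)
1/(-5430 + C(-84, 17 - n)) = 1/(-5430 + (-31 + 19*(-84))) = 1/(-5430 + (-31 - 1596)) = 1/(-5430 - 1627) = 1/(-7057) = -1/7057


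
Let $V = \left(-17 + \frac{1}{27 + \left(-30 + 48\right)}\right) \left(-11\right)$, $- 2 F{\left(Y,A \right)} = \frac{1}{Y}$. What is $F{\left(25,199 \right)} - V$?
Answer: $- \frac{84049}{450} \approx -186.78$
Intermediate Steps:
$F{\left(Y,A \right)} = - \frac{1}{2 Y}$
$V = \frac{8404}{45}$ ($V = \left(-17 + \frac{1}{27 + 18}\right) \left(-11\right) = \left(-17 + \frac{1}{45}\right) \left(-11\right) = \left(- \frac{764}{45}\right) \left(-11\right) = \frac{8404}{45} \approx 186.76$)
$F{\left(25,199 \right)} - V = - \frac{1}{2 \cdot 25} - \frac{8404}{45} = \left(- \frac{1}{2}\right) \frac{1}{25} - \frac{8404}{45} = - \frac{1}{50} - \frac{8404}{45} = - \frac{84049}{450}$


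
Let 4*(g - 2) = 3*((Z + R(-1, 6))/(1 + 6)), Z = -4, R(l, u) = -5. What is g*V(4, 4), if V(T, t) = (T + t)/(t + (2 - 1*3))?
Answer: 58/21 ≈ 2.7619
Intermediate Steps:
V(T, t) = (T + t)/(-1 + t) (V(T, t) = (T + t)/(t + (2 - 3)) = (T + t)/(t - 1) = (T + t)/(-1 + t))
g = 29/28 (g = 2 + (3*((-4 - 5)/(1 + 6)))/4 = 2 + (3*(-9/7))/4 = 2 + (1/4)*(-27/7) = 2 - 27/28 = 29/28 ≈ 1.0357)
g*V(4, 4) = 29*((4 + 4)/(-1 + 4))/28 = 29*(8/3)/28 = 29*((1/3)*8)/28 = (29/28)*(8/3) = 58/21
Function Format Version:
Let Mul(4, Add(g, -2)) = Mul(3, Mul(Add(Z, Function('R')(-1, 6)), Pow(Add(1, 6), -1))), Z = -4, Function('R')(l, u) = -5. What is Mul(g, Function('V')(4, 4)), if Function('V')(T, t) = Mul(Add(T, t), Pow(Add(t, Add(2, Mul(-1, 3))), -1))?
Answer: Rational(58, 21) ≈ 2.7619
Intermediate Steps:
Function('V')(T, t) = Mul(Pow(Add(-1, t), -1), Add(T, t)) (Function('V')(T, t) = Mul(Add(T, t), Pow(Add(t, Add(2, -3)), -1)) = Mul(Add(T, t), Pow(Add(t, -1), -1)) = Mul(Add(T, t), Pow(Add(-1, t), -1)) = Mul(Pow(Add(-1, t), -1), Add(T, t)))
g = Rational(29, 28) (g = Add(2, Mul(Rational(1, 4), Mul(3, Mul(Add(-4, -5), Pow(Add(1, 6), -1))))) = Add(2, Mul(Rational(1, 4), Mul(3, Mul(-9, Pow(7, -1))))) = Add(2, Mul(Rational(1, 4), Mul(3, Mul(-9, Rational(1, 7))))) = Add(2, Mul(Rational(1, 4), Mul(3, Rational(-9, 7)))) = Add(2, Mul(Rational(1, 4), Rational(-27, 7))) = Add(2, Rational(-27, 28)) = Rational(29, 28) ≈ 1.0357)
Mul(g, Function('V')(4, 4)) = Mul(Rational(29, 28), Mul(Pow(Add(-1, 4), -1), Add(4, 4))) = Mul(Rational(29, 28), Mul(Pow(3, -1), 8)) = Mul(Rational(29, 28), Mul(Rational(1, 3), 8)) = Mul(Rational(29, 28), Rational(8, 3)) = Rational(58, 21)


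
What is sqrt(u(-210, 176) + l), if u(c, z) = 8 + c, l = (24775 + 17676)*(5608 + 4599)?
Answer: sqrt(433297155) ≈ 20816.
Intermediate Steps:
l = 433297357 (l = 42451*10207 = 433297357)
sqrt(u(-210, 176) + l) = sqrt((8 - 210) + 433297357) = sqrt(-202 + 433297357) = sqrt(433297155)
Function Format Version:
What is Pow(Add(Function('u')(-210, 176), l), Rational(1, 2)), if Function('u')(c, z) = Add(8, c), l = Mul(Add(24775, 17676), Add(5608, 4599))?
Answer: Pow(433297155, Rational(1, 2)) ≈ 20816.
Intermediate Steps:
l = 433297357 (l = Mul(42451, 10207) = 433297357)
Pow(Add(Function('u')(-210, 176), l), Rational(1, 2)) = Pow(Add(Add(8, -210), 433297357), Rational(1, 2)) = Pow(Add(-202, 433297357), Rational(1, 2)) = Pow(433297155, Rational(1, 2))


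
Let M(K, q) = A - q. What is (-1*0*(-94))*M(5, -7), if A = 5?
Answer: 0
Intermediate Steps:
M(K, q) = 5 - q
(-1*0*(-94))*M(5, -7) = (-1*0*(-94))*(5 - 1*(-7)) = (0*(-94))*(5 + 7) = 0*12 = 0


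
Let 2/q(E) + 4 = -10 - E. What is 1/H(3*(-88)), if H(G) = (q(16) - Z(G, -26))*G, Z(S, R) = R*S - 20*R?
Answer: 5/9746968 ≈ 5.1298e-7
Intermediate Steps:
Z(S, R) = -20*R + R*S
q(E) = 2/(-14 - E) (q(E) = 2/(-4 + (-10 - E)) = 2/(-14 - E))
H(G) = G*(-7801/15 + 26*G) (H(G) = (-2/(14 + 16) - (-26)*(-20 + G))*G = (-2/30 - (520 - 26*G))*G = (-2*1/30 + (-520 + 26*G))*G = (-1/15 + (-520 + 26*G))*G = (-7801/15 + 26*G)*G = G*(-7801/15 + 26*G))
1/H(3*(-88)) = 1/((3*(-88))*(-7801 + 390*(3*(-88)))/15) = 1/((1/15)*(-264)*(-7801 + 390*(-264))) = 1/((1/15)*(-264)*(-7801 - 102960)) = 1/((1/15)*(-264)*(-110761)) = 1/(9746968/5) = 5/9746968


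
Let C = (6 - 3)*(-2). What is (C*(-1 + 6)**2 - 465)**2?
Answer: 378225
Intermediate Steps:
C = -6 (C = 3*(-2) = -6)
(C*(-1 + 6)**2 - 465)**2 = (-6*(-1 + 6)**2 - 465)**2 = (-6*5**2 - 465)**2 = (-6*25 - 465)**2 = (-150 - 465)**2 = (-615)**2 = 378225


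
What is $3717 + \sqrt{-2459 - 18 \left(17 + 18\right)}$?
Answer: $3717 + i \sqrt{3089} \approx 3717.0 + 55.579 i$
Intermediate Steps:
$3717 + \sqrt{-2459 - 18 \left(17 + 18\right)} = 3717 + \sqrt{-2459 - 630} = 3717 + \sqrt{-3089} = 3717 + i \sqrt{3089}$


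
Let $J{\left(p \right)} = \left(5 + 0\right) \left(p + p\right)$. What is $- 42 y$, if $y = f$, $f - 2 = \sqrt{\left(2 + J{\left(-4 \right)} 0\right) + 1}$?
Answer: $-84 - 42 \sqrt{3} \approx -156.75$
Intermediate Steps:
$J{\left(p \right)} = 10 p$ ($J{\left(p \right)} = 5 \cdot 2 p = 10 p$)
$f = 2 + \sqrt{3}$ ($f = 2 + \sqrt{\left(2 + 10 \left(-4\right) 0\right) + 1} = 2 + \sqrt{\left(2 - 0\right) + 1} = 2 + \sqrt{\left(2 + 0\right) + 1} = 2 + \sqrt{2 + 1} = 2 + \sqrt{3} \approx 3.7321$)
$y = 2 + \sqrt{3} \approx 3.7321$
$- 42 y = - 42 \left(2 + \sqrt{3}\right) = -84 - 42 \sqrt{3}$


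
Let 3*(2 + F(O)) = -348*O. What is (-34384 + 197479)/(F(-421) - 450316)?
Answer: -163095/401482 ≈ -0.40623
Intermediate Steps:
F(O) = -2 - 116*O (F(O) = -2 + (-348*O)/3 = -2 - 116*O)
(-34384 + 197479)/(F(-421) - 450316) = (-34384 + 197479)/((-2 - 116*(-421)) - 450316) = 163095/((-2 + 48836) - 450316) = 163095/(48834 - 450316) = 163095/(-401482) = 163095*(-1/401482) = -163095/401482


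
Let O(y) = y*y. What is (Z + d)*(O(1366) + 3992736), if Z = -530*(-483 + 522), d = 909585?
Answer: 5207879199180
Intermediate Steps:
O(y) = y²
Z = -20670 (Z = -530*39 = -20670)
(Z + d)*(O(1366) + 3992736) = (-20670 + 909585)*(1366² + 3992736) = 888915*(1865956 + 3992736) = 888915*5858692 = 5207879199180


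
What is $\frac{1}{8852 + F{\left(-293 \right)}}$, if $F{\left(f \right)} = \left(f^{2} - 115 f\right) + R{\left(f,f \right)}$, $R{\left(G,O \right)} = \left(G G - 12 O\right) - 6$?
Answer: $\frac{1}{217755} \approx 4.5923 \cdot 10^{-6}$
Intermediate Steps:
$R{\left(G,O \right)} = -6 + G^{2} - 12 O$ ($R{\left(G,O \right)} = \left(G^{2} - 12 O\right) - 6 = -6 + G^{2} - 12 O$)
$F{\left(f \right)} = -6 - 127 f + 2 f^{2}$ ($F{\left(f \right)} = \left(f^{2} - 115 f\right) - \left(6 - f^{2} + 12 f\right) = -6 - 127 f + 2 f^{2}$)
$\frac{1}{8852 + F{\left(-293 \right)}} = \frac{1}{8852 - \left(-37205 - 171698\right)} = \frac{1}{8852 + \left(-6 + 37211 + 2 \cdot 85849\right)} = \frac{1}{8852 + \left(-6 + 37211 + 171698\right)} = \frac{1}{8852 + 208903} = \frac{1}{217755}$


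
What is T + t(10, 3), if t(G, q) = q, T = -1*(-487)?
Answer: 490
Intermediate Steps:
T = 487
T + t(10, 3) = 487 + 3 = 490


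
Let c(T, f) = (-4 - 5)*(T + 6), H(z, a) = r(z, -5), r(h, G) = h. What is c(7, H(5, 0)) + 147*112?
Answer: 16347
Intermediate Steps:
H(z, a) = z
c(T, f) = -54 - 9*T (c(T, f) = -9*(6 + T) = -54 - 9*T)
c(7, H(5, 0)) + 147*112 = (-54 - 9*7) + 147*112 = (-54 - 63) + 16464 = -117 + 16464 = 16347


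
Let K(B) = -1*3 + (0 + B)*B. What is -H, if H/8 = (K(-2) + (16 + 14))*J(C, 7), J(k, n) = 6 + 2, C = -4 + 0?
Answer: -1984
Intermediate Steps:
C = -4
J(k, n) = 8
K(B) = -3 + B² (K(B) = -3 + B*B = -3 + B²)
H = 1984 (H = 8*(((-3 + (-2)²) + (16 + 14))*8) = 8*(((-3 + 4) + 30)*8) = 8*((1 + 30)*8) = 8*(31*8) = 8*248 = 1984)
-H = -1*1984 = -1984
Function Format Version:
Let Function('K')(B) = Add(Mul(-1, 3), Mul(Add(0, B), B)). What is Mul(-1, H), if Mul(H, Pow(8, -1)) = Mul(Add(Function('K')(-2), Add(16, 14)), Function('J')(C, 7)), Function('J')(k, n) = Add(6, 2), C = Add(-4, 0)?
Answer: -1984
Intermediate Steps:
C = -4
Function('J')(k, n) = 8
Function('K')(B) = Add(-3, Pow(B, 2)) (Function('K')(B) = Add(-3, Mul(B, B)) = Add(-3, Pow(B, 2)))
H = 1984 (H = Mul(8, Mul(Add(Add(-3, Pow(-2, 2)), Add(16, 14)), 8)) = Mul(8, Mul(Add(Add(-3, 4), 30), 8)) = Mul(8, Mul(Add(1, 30), 8)) = Mul(8, Mul(31, 8)) = Mul(8, 248) = 1984)
Mul(-1, H) = Mul(-1, 1984) = -1984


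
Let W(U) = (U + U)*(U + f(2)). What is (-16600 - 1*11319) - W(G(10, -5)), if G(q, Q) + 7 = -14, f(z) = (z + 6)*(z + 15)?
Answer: -23089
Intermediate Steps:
f(z) = (6 + z)*(15 + z)
G(q, Q) = -21 (G(q, Q) = -7 - 14 = -21)
W(U) = 2*U*(136 + U) (W(U) = (U + U)*(U + (90 + 2² + 21*2)) = (2*U)*(U + (90 + 4 + 42)) = (2*U)*(U + 136) = (2*U)*(136 + U) = 2*U*(136 + U))
(-16600 - 1*11319) - W(G(10, -5)) = (-16600 - 1*11319) - 2*(-21)*(136 - 21) = (-16600 - 11319) - 2*(-21)*115 = -27919 - 1*(-4830) = -27919 + 4830 = -23089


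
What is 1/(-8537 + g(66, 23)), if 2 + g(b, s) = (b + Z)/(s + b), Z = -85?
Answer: -89/759990 ≈ -0.00011711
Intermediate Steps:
g(b, s) = -2 + (-85 + b)/(b + s) (g(b, s) = -2 + (b - 85)/(s + b) = -2 + (-85 + b)/(b + s))
1/(-8537 + g(66, 23)) = 1/(-8537 + (-85 - 1*66 - 2*23)/(66 + 23)) = 1/(-8537 + (-85 - 66 - 46)/89) = 1/(-8537 + (1/89)*(-197)) = 1/(-8537 - 197/89) = 1/(-759990/89) = -89/759990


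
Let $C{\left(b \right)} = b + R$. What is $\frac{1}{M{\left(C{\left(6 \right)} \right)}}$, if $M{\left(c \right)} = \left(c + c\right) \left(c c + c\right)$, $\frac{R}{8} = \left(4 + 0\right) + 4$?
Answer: $\frac{1}{695800} \approx 1.4372 \cdot 10^{-6}$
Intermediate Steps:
$R = 64$ ($R = 8 \left(\left(4 + 0\right) + 4\right) = 8 \left(4 + 4\right) = 8 \cdot 8 = 64$)
$C{\left(b \right)} = 64 + b$ ($C{\left(b \right)} = b + 64 = 64 + b$)
$M{\left(c \right)} = 2 c \left(c + c^{2}\right)$ ($M{\left(c \right)} = 2 c \left(c^{2} + c\right) = 2 c \left(c + c^{2}\right)$)
$\frac{1}{M{\left(C{\left(6 \right)} \right)}} = \frac{1}{2 \left(64 + 6\right)^{2} \left(1 + \left(64 + 6\right)\right)} = \frac{1}{2 \cdot 70^{2} \left(1 + 70\right)} = \frac{1}{2 \cdot 4900 \cdot 71} = \frac{1}{695800}$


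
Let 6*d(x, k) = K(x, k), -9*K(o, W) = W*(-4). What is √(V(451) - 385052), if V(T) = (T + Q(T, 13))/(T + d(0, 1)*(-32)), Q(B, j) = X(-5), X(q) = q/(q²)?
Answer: I*√1412412957959930/60565 ≈ 620.52*I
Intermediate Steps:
X(q) = 1/q (X(q) = q/q² = 1/q)
K(o, W) = 4*W/9 (K(o, W) = -W*(-4)/9 = -(-4)*W/9 = 4*W/9)
d(x, k) = 2*k/27 (d(x, k) = (4*k/9)/6 = 2*k/27)
Q(B, j) = -⅕ (Q(B, j) = 1/(-5) = -⅕)
V(T) = (-⅕ + T)/(-64/27 + T) (V(T) = (T - ⅕)/(T + ((2/27)*1)*(-32)) = (-⅕ + T)/(T + (2/27)*(-32)) = (-⅕ + T)/(T - 64/27) = (-⅕ + T)/(-64/27 + T))
√(V(451) - 385052) = √(27*(-1 + 5*451)/(5*(-64 + 27*451)) - 385052) = √(27*(-1 + 2255)/(5*(-64 + 12177)) - 385052) = √((27/5)*2254/12113 - 385052) = √((27/5)*(1/12113)*2254 - 385052) = √(60858/60565 - 385052) = √(-23320613522/60565) = I*√1412412957959930/60565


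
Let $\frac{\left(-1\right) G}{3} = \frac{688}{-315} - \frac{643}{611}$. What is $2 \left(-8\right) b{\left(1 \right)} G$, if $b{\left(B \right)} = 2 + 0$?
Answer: $- \frac{19933216}{64155} \approx -310.7$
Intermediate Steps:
$b{\left(B \right)} = 2$
$G = \frac{622913}{64155}$ ($G = - 3 \left(\frac{688}{-315} - \frac{643}{611}\right) = - 3 \left(688 \left(- \frac{1}{315}\right) - \frac{643}{611}\right) = - 3 \left(- \frac{688}{315} - \frac{643}{611}\right) = \left(-3\right) \left(- \frac{622913}{192465}\right) = \frac{622913}{64155} \approx 9.7095$)
$2 \left(-8\right) b{\left(1 \right)} G = 2 \left(-8\right) 2 \cdot \frac{622913}{64155} = \left(-16\right) 2 \cdot \frac{622913}{64155} = \left(-32\right) \frac{622913}{64155} = - \frac{19933216}{64155}$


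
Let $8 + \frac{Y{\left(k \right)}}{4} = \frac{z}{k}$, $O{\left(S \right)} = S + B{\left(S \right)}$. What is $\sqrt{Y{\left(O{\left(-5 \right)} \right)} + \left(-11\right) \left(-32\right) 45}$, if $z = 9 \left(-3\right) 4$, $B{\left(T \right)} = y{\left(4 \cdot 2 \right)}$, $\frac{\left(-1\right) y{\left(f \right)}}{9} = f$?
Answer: $\frac{4 \sqrt{5859931}}{77} \approx 125.75$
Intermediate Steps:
$y{\left(f \right)} = - 9 f$
$B{\left(T \right)} = -72$ ($B{\left(T \right)} = - 9 \cdot 4 \cdot 2 = \left(-9\right) 8 = -72$)
$O{\left(S \right)} = -72 + S$ ($O{\left(S \right)} = S - 72 = -72 + S$)
$z = -108$ ($z = \left(-27\right) 4 = -108$)
$Y{\left(k \right)} = -32 - \frac{432}{k}$ ($Y{\left(k \right)} = -32 + 4 \left(- \frac{108}{k}\right) = -32 - \frac{432}{k}$)
$\sqrt{Y{\left(O{\left(-5 \right)} \right)} + \left(-11\right) \left(-32\right) 45} = \sqrt{\left(-32 - \frac{432}{-72 - 5}\right) + \left(-11\right) \left(-32\right) 45} = \sqrt{\left(-32 - \frac{432}{-77}\right) + 352 \cdot 45} = \sqrt{\left(-32 - - \frac{432}{77}\right) + 15840} = \sqrt{\left(-32 + \frac{432}{77}\right) + 15840} = \sqrt{- \frac{2032}{77} + 15840} = \sqrt{\frac{1217648}{77}} = \frac{4 \sqrt{5859931}}{77}$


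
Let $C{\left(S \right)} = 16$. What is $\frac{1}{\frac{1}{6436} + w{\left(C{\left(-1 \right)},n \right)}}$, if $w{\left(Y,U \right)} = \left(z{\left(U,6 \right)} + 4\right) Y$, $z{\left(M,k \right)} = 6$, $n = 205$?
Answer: $\frac{6436}{1029761} \approx 0.00625$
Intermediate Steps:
$w{\left(Y,U \right)} = 10 Y$ ($w{\left(Y,U \right)} = \left(6 + 4\right) Y = 10 Y$)
$\frac{1}{\frac{1}{6436} + w{\left(C{\left(-1 \right)},n \right)}} = \frac{1}{\frac{1}{6436} + 10 \cdot 16} = \frac{1}{\frac{1}{6436} + 160} = \frac{1}{\frac{1029761}{6436}} = \frac{6436}{1029761}$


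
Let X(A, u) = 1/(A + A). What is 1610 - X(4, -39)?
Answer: 12879/8 ≈ 1609.9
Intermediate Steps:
X(A, u) = 1/(2*A)
1610 - X(4, -39) = 1610 - 1/(2*4) = 1610 - 1*⅛ = 1610 - ⅛ = 12879/8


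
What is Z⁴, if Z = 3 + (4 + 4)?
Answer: 14641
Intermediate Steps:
Z = 11 (Z = 3 + 8 = 11)
Z⁴ = 11⁴ = 14641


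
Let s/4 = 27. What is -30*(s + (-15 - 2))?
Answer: -2730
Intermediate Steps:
s = 108 (s = 4*27 = 108)
-30*(s + (-15 - 2)) = -30*(108 + (-15 - 2)) = -30*(108 - 17) = -30*91 = -2730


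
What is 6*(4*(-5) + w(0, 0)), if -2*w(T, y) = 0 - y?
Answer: -120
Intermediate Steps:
w(T, y) = y/2 (w(T, y) = -(0 - y)/2 = -(-1)*y/2 = y/2)
6*(4*(-5) + w(0, 0)) = 6*(4*(-5) + (½)*0) = 6*(-20 + 0) = 6*(-20) = -120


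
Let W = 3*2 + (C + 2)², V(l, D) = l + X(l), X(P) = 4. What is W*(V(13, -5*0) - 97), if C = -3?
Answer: -560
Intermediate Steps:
V(l, D) = 4 + l (V(l, D) = l + 4 = 4 + l)
W = 7 (W = 3*2 + (-3 + 2)² = 6 + (-1)² = 6 + 1 = 7)
W*(V(13, -5*0) - 97) = 7*((4 + 13) - 97) = 7*(17 - 97) = 7*(-80) = -560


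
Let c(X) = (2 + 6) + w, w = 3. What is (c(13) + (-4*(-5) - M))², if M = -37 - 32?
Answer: 10000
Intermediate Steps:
M = -69
c(X) = 11 (c(X) = (2 + 6) + 3 = 8 + 3 = 11)
(c(13) + (-4*(-5) - M))² = (11 + (-4*(-5) - 1*(-69)))² = (11 + (20 + 69))² = (11 + 89)² = 100² = 10000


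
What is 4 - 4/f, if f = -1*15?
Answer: 64/15 ≈ 4.2667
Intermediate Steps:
f = -15
4 - 4/f = 4 - 4/(-15) = 4 - 1/15*(-4) = 4 + 4/15 = 64/15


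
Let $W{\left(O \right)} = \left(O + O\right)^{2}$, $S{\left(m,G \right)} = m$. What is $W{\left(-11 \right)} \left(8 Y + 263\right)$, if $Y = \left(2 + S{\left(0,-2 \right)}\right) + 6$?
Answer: $158268$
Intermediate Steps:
$W{\left(O \right)} = 4 O^{2}$ ($W{\left(O \right)} = \left(2 O\right)^{2} = 4 O^{2}$)
$Y = 8$ ($Y = \left(2 + 0\right) + 6 = 2 + 6 = 8$)
$W{\left(-11 \right)} \left(8 Y + 263\right) = 4 \left(-11\right)^{2} \left(8 \cdot 8 + 263\right) = 4 \cdot 121 \left(64 + 263\right) = 484 \cdot 327 = 158268$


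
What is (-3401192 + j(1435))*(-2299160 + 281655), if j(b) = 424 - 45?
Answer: 6861157231565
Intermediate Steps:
j(b) = 379
(-3401192 + j(1435))*(-2299160 + 281655) = (-3401192 + 379)*(-2299160 + 281655) = -3400813*(-2017505) = 6861157231565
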